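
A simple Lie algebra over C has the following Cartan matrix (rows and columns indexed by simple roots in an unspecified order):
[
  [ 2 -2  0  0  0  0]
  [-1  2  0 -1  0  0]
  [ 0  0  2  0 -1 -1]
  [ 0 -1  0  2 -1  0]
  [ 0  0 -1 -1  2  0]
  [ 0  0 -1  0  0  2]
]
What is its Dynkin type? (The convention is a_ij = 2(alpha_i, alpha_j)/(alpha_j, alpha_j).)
The matrix has rank 6 with 2's on the diagonal. Reading the off-diagonal entries as Dynkin edges (a single edge where a_ij = a_ji = -1; a double or triple edge where a_ij * a_ji = 2 or 3), the diagram is a chain of 6 nodes with a double edge at one end; the terminal node there is the unique long simple root (C_6). One simple-root ordering that puts it in standard form is (alpha_6, alpha_3, alpha_5, alpha_4, alpha_2, alpha_1). So the algebra is type C_6, i.e. sp(12).

C6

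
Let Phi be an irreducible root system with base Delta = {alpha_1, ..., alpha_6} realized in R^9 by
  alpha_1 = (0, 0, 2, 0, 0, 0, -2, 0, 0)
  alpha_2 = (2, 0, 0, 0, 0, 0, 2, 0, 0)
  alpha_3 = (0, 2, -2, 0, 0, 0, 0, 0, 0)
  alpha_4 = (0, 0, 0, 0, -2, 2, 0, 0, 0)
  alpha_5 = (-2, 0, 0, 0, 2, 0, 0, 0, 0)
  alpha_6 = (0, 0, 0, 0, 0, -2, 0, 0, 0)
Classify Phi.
Compute the Cartan integers a_ij = 2(alpha_i, alpha_j)/(alpha_j, alpha_j); the resulting 6x6 Cartan matrix is
[[2, -1, -1, 0, 0, 0], [-1, 2, 0, 0, -1, 0], [-1, 0, 2, 0, 0, 0], [0, 0, 0, 2, -1, -2], [0, -1, 0, -1, 2, 0], [0, 0, 0, -1, 0, 2]].
The roots have two lengths (squared-length ratio 2:1); the short ones are alpha_{6}. The associated Dynkin diagram is a chain of 6 nodes with a double edge at one end; the terminal node there is the unique short simple root (B_6), so the type is B_6 (the algebra so(13)).

B_6 (so(13))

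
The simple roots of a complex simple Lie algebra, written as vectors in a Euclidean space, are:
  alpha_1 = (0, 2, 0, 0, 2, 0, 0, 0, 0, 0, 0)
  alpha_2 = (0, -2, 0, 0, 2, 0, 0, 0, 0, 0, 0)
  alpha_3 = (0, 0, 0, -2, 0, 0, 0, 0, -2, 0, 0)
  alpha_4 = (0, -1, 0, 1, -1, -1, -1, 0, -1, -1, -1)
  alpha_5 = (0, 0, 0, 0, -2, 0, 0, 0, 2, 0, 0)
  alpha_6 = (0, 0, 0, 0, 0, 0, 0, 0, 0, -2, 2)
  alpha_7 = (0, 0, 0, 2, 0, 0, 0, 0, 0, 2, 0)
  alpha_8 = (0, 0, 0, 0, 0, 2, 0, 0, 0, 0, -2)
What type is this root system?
Compute the Cartan integers a_ij = 2(alpha_i, alpha_j)/(alpha_j, alpha_j); the resulting 8x8 Cartan matrix is
[[2, 0, 0, -1, -1, 0, 0, 0], [0, 2, 0, 0, -1, 0, 0, 0], [0, 0, 2, 0, -1, 0, -1, 0], [-1, 0, 0, 2, 0, 0, 0, 0], [-1, -1, -1, 0, 2, 0, 0, 0], [0, 0, 0, 0, 0, 2, -1, -1], [0, 0, -1, 0, 0, -1, 2, 0], [0, 0, 0, 0, 0, -1, 0, 2]].
All simple roots have the same length, so the diagram is simply laced. The associated Dynkin diagram is a chain of 7 nodes with one extra node attached to the third node from one end (E_8), so the type is E_8.

E_8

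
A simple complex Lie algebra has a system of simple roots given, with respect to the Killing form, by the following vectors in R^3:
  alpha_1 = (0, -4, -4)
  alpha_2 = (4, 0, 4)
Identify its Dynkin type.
Compute the Cartan integers a_ij = 2(alpha_i, alpha_j)/(alpha_j, alpha_j); the resulting 2x2 Cartan matrix is
[[2, -1], [-1, 2]].
All simple roots have the same length, so the diagram is simply laced. The associated Dynkin diagram is a chain of 2 nodes with single edges (A_2), so the type is A_2 (the algebra sl(3)).

A_2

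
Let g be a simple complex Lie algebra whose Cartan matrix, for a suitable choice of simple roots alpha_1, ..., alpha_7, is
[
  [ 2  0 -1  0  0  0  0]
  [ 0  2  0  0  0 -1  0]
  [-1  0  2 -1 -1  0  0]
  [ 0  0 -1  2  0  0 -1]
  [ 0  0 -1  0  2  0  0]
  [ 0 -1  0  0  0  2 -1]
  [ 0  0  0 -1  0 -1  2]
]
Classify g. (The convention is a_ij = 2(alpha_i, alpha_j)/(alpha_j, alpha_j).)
D_7 (so(14))

The matrix has rank 7 with 2's on the diagonal. Reading the off-diagonal entries as Dynkin edges (a single edge where a_ij = a_ji = -1; a double or triple edge where a_ij * a_ji = 2 or 3), the diagram is a chain of 5 nodes with a fork of two nodes at one end (D_7). One simple-root ordering that puts it in standard form is (alpha_2, alpha_6, alpha_7, alpha_4, alpha_3, alpha_5, alpha_1). So the algebra is type D_7, i.e. so(14).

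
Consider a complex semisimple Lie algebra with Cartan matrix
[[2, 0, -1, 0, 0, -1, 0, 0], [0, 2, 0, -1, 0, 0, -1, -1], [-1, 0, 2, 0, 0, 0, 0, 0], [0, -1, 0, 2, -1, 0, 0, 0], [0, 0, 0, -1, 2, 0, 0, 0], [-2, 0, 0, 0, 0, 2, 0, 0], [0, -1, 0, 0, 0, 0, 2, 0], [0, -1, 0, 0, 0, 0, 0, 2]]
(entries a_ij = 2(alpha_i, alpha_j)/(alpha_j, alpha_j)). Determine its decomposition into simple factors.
The diagram associated to this matrix has two connected components: the simple roots {alpha_1, alpha_3, alpha_6} form a chain of 3 nodes with a double edge at one end; the terminal node there is the unique long simple root (C_3), and {alpha_2, alpha_4, alpha_5, alpha_7, alpha_8} form a chain of 3 nodes with a fork of two nodes at one end (D_5). A semisimple Lie algebra decomposes uniquely as the direct sum of simple ideals, one per connected component of its Dynkin diagram, so g ≅ C_3 ⊕ D_5 (dimension 21 + 45 = 66).

C3 + D5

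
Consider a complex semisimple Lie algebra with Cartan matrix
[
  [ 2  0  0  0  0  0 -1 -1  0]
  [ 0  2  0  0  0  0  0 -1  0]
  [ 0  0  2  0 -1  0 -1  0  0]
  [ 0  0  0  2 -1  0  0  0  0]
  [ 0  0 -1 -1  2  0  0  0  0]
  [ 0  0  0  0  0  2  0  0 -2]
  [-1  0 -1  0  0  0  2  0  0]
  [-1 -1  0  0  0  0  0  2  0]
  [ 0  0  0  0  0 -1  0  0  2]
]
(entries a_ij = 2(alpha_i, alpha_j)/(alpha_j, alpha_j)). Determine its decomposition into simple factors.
A_7 ⊕ B_2

The diagram associated to this matrix has two connected components: the simple roots {alpha_1, alpha_2, alpha_3, alpha_4, alpha_5, alpha_7, alpha_8} form a chain of 7 nodes with single edges (A_7), and {alpha_6, alpha_9} form a chain of 2 nodes with a double edge at one end; the terminal node there is the unique short simple root (B_2). A semisimple Lie algebra decomposes uniquely as the direct sum of simple ideals, one per connected component of its Dynkin diagram, so g ≅ A_7 ⊕ B_2 (dimension 63 + 10 = 73).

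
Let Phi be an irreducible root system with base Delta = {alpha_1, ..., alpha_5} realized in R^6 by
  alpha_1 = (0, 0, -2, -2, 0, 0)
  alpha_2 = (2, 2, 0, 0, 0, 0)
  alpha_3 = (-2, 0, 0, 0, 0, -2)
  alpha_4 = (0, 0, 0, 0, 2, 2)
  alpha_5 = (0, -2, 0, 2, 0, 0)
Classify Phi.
A5

Compute the Cartan integers a_ij = 2(alpha_i, alpha_j)/(alpha_j, alpha_j); the resulting 5x5 Cartan matrix is
[[2, 0, 0, 0, -1], [0, 2, -1, 0, -1], [0, -1, 2, -1, 0], [0, 0, -1, 2, 0], [-1, -1, 0, 0, 2]].
All simple roots have the same length, so the diagram is simply laced. The associated Dynkin diagram is a chain of 5 nodes with single edges (A_5), so the type is A_5 (the algebra sl(6)).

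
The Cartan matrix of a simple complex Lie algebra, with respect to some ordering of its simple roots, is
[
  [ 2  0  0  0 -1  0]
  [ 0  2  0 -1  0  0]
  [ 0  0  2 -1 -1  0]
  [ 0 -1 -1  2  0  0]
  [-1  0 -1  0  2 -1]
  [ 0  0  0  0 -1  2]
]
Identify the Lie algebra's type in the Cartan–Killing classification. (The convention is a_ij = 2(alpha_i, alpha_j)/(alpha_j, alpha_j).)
The matrix has rank 6 with 2's on the diagonal. Reading the off-diagonal entries as Dynkin edges (a single edge where a_ij = a_ji = -1; a double or triple edge where a_ij * a_ji = 2 or 3), the diagram is a chain of 4 nodes with a fork of two nodes at one end (D_6). One simple-root ordering that puts it in standard form is (alpha_2, alpha_4, alpha_3, alpha_5, alpha_6, alpha_1). So the algebra is type D_6, i.e. so(12).

D6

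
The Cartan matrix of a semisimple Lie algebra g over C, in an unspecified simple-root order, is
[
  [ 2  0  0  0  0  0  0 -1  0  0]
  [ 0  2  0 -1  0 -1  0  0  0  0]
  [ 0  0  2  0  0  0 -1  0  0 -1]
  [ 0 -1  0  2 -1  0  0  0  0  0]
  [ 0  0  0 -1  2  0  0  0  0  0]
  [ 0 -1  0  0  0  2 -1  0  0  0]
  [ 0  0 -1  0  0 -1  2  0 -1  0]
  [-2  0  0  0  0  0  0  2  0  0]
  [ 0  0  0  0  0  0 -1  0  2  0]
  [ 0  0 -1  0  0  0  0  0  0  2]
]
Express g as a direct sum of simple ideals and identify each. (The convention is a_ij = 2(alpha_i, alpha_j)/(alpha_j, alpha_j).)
The diagram associated to this matrix has two connected components: the simple roots {alpha_1, alpha_8} form a chain of 2 nodes with a double edge at one end; the terminal node there is the unique short simple root (B_2), and {alpha_2, alpha_3, alpha_4, alpha_5, alpha_6, alpha_7, alpha_9, alpha_10} form a chain of 7 nodes with one extra node attached to the third node from one end (E_8). A semisimple Lie algebra decomposes uniquely as the direct sum of simple ideals, one per connected component of its Dynkin diagram, so g ≅ B_2 ⊕ E_8 (dimension 10 + 248 = 258).

B_2 (so(5)) + E_8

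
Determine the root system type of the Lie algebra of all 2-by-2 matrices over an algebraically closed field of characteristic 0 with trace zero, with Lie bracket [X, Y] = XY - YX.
type A_1

This is sl(2), which has dimension 2^2 - 1 = 3 and rank 2 - 1 = 1 (a Cartan subalgebra is the diagonal traceless matrices). In the classification of classical Lie algebras, the special linear algebra sl(n+1) has type A_n; here n = 1, so the Dynkin diagram is a chain of 1 nodes with single edges (A_1). Hence the type is A_1.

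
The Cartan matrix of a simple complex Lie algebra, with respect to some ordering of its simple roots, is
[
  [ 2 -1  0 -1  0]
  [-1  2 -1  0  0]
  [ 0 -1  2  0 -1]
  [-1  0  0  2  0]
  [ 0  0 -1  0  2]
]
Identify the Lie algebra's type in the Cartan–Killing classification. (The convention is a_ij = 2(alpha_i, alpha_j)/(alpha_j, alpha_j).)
A5

The matrix has rank 5 with 2's on the diagonal. Reading the off-diagonal entries as Dynkin edges (a single edge where a_ij = a_ji = -1; a double or triple edge where a_ij * a_ji = 2 or 3), the diagram is a chain of 5 nodes with single edges (A_5). One simple-root ordering that puts it in standard form is (alpha_4, alpha_1, alpha_2, alpha_3, alpha_5). So the algebra is type A_5, i.e. sl(6).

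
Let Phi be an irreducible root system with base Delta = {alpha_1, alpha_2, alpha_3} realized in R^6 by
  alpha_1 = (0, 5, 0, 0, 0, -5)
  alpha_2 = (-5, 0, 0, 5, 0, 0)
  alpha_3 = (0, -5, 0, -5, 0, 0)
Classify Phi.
type A_3

Compute the Cartan integers a_ij = 2(alpha_i, alpha_j)/(alpha_j, alpha_j); the resulting 3x3 Cartan matrix is
[[2, 0, -1], [0, 2, -1], [-1, -1, 2]].
All simple roots have the same length, so the diagram is simply laced. The associated Dynkin diagram is a chain of 3 nodes with single edges (A_3), so the type is A_3 (the algebra sl(4)).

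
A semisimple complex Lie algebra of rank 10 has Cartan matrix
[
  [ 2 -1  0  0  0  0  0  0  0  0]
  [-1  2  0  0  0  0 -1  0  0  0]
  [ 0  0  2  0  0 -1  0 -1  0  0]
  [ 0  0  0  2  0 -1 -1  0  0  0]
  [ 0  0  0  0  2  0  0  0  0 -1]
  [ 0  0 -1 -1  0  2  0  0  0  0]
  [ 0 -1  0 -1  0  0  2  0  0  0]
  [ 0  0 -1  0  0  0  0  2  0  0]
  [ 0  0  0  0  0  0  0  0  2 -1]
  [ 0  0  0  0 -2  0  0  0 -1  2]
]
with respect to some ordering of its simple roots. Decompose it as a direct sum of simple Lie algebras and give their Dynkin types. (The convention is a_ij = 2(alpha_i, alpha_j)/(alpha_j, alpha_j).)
A7 ⊕ B3

The diagram associated to this matrix has two connected components: the simple roots {alpha_1, alpha_2, alpha_3, alpha_4, alpha_6, alpha_7, alpha_8} form a chain of 7 nodes with single edges (A_7), and {alpha_5, alpha_9, alpha_10} form a chain of 3 nodes with a double edge at one end; the terminal node there is the unique short simple root (B_3). A semisimple Lie algebra decomposes uniquely as the direct sum of simple ideals, one per connected component of its Dynkin diagram, so g ≅ A_7 ⊕ B_3 (dimension 63 + 21 = 84).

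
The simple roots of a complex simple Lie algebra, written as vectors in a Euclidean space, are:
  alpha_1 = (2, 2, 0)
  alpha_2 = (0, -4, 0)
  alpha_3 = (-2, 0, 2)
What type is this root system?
C_3 (sp(6))

Compute the Cartan integers a_ij = 2(alpha_i, alpha_j)/(alpha_j, alpha_j); the resulting 3x3 Cartan matrix is
[[2, -1, -1], [-2, 2, 0], [-1, 0, 2]].
The roots have two lengths (squared-length ratio 2:1); the short ones are alpha_{1,3}. The associated Dynkin diagram is a chain of 3 nodes with a double edge at one end; the terminal node there is the unique long simple root (C_3), so the type is C_3 (the algebra sp(6)).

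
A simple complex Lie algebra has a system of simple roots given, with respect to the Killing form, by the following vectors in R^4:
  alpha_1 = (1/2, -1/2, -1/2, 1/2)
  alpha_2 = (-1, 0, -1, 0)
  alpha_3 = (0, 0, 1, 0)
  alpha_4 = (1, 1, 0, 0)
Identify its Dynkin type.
Compute the Cartan integers a_ij = 2(alpha_i, alpha_j)/(alpha_j, alpha_j); the resulting 4x4 Cartan matrix is
[[2, 0, -1, 0], [0, 2, -2, -1], [-1, -1, 2, 0], [0, -1, 0, 2]].
The roots have two lengths (squared-length ratio 2:1); the short ones are alpha_{1,3}. The associated Dynkin diagram is a chain of 4 nodes with a double edge between the middle two (F_4), so the type is F_4.

F4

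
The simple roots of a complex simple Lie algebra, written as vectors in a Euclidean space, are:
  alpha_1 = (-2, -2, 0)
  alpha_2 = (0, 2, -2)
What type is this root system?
type A_2

Compute the Cartan integers a_ij = 2(alpha_i, alpha_j)/(alpha_j, alpha_j); the resulting 2x2 Cartan matrix is
[[2, -1], [-1, 2]].
All simple roots have the same length, so the diagram is simply laced. The associated Dynkin diagram is a chain of 2 nodes with single edges (A_2), so the type is A_2 (the algebra sl(3)).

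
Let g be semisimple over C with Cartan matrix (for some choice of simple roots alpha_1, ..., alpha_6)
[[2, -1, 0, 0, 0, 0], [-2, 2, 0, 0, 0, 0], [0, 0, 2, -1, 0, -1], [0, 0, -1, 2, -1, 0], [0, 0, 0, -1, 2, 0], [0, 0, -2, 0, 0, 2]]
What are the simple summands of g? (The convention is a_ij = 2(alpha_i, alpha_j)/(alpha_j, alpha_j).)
The diagram associated to this matrix has two connected components: the simple roots {alpha_1, alpha_2} form a chain of 2 nodes with a double edge at one end; the terminal node there is the unique short simple root (B_2), and {alpha_3, alpha_4, alpha_5, alpha_6} form a chain of 4 nodes with a double edge at one end; the terminal node there is the unique long simple root (C_4). A semisimple Lie algebra decomposes uniquely as the direct sum of simple ideals, one per connected component of its Dynkin diagram, so g ≅ B_2 ⊕ C_4 (dimension 10 + 36 = 46).

B_2 ⊕ C_4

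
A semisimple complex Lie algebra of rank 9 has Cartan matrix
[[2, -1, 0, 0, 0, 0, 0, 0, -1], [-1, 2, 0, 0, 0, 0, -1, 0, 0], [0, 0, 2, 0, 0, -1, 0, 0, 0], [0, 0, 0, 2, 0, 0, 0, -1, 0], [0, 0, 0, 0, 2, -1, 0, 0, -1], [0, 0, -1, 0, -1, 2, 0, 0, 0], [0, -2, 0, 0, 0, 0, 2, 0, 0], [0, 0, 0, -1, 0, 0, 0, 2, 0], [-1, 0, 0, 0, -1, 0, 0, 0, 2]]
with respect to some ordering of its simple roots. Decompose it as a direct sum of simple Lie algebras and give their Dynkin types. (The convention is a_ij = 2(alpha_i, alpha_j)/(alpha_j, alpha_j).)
The diagram associated to this matrix has two connected components: the simple roots {alpha_4, alpha_8} form a chain of 2 nodes with single edges (A_2), and {alpha_1, alpha_2, alpha_3, alpha_5, alpha_6, alpha_7, alpha_9} form a chain of 7 nodes with a double edge at one end; the terminal node there is the unique long simple root (C_7). A semisimple Lie algebra decomposes uniquely as the direct sum of simple ideals, one per connected component of its Dynkin diagram, so g ≅ A_2 ⊕ C_7 (dimension 8 + 105 = 113).

A_2 + C_7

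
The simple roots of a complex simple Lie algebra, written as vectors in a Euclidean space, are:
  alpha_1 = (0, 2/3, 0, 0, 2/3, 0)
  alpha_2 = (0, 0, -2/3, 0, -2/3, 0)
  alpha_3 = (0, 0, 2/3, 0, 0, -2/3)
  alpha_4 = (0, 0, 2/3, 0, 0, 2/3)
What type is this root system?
Compute the Cartan integers a_ij = 2(alpha_i, alpha_j)/(alpha_j, alpha_j); the resulting 4x4 Cartan matrix is
[[2, -1, 0, 0], [-1, 2, -1, -1], [0, -1, 2, 0], [0, -1, 0, 2]].
All simple roots have the same length, so the diagram is simply laced. The associated Dynkin diagram is a chain of 2 nodes with a fork of two nodes at one end (D_4), so the type is D_4 (the algebra so(8)).

D4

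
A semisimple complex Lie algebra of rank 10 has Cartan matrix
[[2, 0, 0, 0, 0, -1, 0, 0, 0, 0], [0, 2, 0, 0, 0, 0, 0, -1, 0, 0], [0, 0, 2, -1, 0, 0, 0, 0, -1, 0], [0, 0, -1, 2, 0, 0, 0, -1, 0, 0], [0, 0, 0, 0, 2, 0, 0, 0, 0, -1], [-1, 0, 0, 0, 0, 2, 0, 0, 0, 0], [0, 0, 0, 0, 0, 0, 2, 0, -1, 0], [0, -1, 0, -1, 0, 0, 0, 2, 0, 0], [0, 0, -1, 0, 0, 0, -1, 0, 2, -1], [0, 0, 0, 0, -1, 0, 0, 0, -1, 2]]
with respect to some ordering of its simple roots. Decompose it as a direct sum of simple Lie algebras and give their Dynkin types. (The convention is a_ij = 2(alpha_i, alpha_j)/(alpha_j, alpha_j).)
The diagram associated to this matrix has two connected components: the simple roots {alpha_1, alpha_6} form a chain of 2 nodes with single edges (A_2), and {alpha_2, alpha_3, alpha_4, alpha_5, alpha_7, alpha_8, alpha_9, alpha_10} form a chain of 7 nodes with one extra node attached to the third node from one end (E_8). A semisimple Lie algebra decomposes uniquely as the direct sum of simple ideals, one per connected component of its Dynkin diagram, so g ≅ A_2 ⊕ E_8 (dimension 8 + 248 = 256).

A_2 + E_8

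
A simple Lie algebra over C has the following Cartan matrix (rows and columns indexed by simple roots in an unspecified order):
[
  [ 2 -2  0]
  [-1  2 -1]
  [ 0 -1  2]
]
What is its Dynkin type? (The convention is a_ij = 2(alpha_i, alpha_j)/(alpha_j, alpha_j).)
The matrix has rank 3 with 2's on the diagonal. Reading the off-diagonal entries as Dynkin edges (a single edge where a_ij = a_ji = -1; a double or triple edge where a_ij * a_ji = 2 or 3), the diagram is a chain of 3 nodes with a double edge at one end; the terminal node there is the unique long simple root (C_3). One simple-root ordering that puts it in standard form is (alpha_3, alpha_2, alpha_1). So the algebra is type C_3, i.e. sp(6).

type C_3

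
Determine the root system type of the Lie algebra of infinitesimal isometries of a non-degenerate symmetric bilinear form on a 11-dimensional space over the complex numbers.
B_5 (so(11))

This is so(11) with 11 odd, which has dimension 11(11-1)/2 = 55 and rank (11-1)/2 = 5. In the classification of classical Lie algebras, the orthogonal algebra so(2n+1) in an odd number of variables has type B_n; here n = 5, so the Dynkin diagram is a chain of 5 nodes with a double edge at one end; the terminal node there is the unique short simple root (B_5). Hence the type is B_5.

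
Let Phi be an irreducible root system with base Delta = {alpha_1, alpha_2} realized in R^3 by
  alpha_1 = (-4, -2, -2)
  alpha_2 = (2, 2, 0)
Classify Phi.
G_2

Compute the Cartan integers a_ij = 2(alpha_i, alpha_j)/(alpha_j, alpha_j); the resulting 2x2 Cartan matrix is
[[2, -3], [-1, 2]].
The roots have two lengths (squared-length ratio 3:1); the short ones are alpha_{2}. The associated Dynkin diagram is two nodes joined by a triple edge (G_2), so the type is G_2.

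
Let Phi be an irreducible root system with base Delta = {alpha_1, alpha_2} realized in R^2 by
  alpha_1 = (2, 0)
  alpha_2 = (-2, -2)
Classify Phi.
Compute the Cartan integers a_ij = 2(alpha_i, alpha_j)/(alpha_j, alpha_j); the resulting 2x2 Cartan matrix is
[[2, -1], [-2, 2]].
The roots have two lengths (squared-length ratio 2:1); the short ones are alpha_{1}. The associated Dynkin diagram is a chain of 2 nodes with a double edge at one end; the terminal node there is the unique short simple root (B_2), so the type is B_2 (the algebra so(5)).

B_2 (so(5))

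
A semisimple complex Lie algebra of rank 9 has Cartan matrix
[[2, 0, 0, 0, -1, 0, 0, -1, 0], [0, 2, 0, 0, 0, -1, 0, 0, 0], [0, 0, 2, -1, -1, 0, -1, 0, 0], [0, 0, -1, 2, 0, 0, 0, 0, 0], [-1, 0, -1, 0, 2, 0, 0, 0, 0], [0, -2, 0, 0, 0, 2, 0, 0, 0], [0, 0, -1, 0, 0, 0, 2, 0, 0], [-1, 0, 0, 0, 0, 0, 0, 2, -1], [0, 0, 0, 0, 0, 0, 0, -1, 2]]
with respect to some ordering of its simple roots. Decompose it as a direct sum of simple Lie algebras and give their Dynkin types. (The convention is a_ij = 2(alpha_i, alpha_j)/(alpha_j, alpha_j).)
B_2 (so(5)) ⊕ D_7 (so(14))

The diagram associated to this matrix has two connected components: the simple roots {alpha_2, alpha_6} form a chain of 2 nodes with a double edge at one end; the terminal node there is the unique short simple root (B_2), and {alpha_1, alpha_3, alpha_4, alpha_5, alpha_7, alpha_8, alpha_9} form a chain of 5 nodes with a fork of two nodes at one end (D_7). A semisimple Lie algebra decomposes uniquely as the direct sum of simple ideals, one per connected component of its Dynkin diagram, so g ≅ B_2 ⊕ D_7 (dimension 10 + 91 = 101).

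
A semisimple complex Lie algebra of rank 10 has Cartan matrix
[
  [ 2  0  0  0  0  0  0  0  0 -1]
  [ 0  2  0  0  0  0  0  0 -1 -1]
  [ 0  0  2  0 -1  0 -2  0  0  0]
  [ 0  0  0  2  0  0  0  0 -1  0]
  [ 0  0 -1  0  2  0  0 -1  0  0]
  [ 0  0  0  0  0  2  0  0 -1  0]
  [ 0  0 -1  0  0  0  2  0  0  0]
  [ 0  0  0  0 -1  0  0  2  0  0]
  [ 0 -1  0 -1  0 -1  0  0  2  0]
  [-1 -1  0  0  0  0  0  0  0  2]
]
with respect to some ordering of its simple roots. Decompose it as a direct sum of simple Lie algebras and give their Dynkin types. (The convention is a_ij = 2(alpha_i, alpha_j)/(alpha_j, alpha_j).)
The diagram associated to this matrix has two connected components: the simple roots {alpha_3, alpha_5, alpha_7, alpha_8} form a chain of 4 nodes with a double edge at one end; the terminal node there is the unique short simple root (B_4), and {alpha_1, alpha_2, alpha_4, alpha_6, alpha_9, alpha_10} form a chain of 4 nodes with a fork of two nodes at one end (D_6). A semisimple Lie algebra decomposes uniquely as the direct sum of simple ideals, one per connected component of its Dynkin diagram, so g ≅ B_4 ⊕ D_6 (dimension 36 + 66 = 102).

B_4 (so(9)) ⊕ D_6 (so(12))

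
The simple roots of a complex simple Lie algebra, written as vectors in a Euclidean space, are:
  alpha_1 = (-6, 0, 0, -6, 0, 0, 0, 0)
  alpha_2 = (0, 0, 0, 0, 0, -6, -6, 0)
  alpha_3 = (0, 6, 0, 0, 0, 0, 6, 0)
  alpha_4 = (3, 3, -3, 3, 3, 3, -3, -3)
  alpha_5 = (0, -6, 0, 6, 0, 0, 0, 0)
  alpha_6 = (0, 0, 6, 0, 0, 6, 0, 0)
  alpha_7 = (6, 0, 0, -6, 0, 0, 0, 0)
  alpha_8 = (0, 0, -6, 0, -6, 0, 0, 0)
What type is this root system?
type E_8

Compute the Cartan integers a_ij = 2(alpha_i, alpha_j)/(alpha_j, alpha_j); the resulting 8x8 Cartan matrix is
[[2, 0, 0, -1, -1, 0, 0, 0], [0, 2, -1, 0, 0, -1, 0, 0], [0, -1, 2, 0, -1, 0, 0, 0], [-1, 0, 0, 2, 0, 0, 0, 0], [-1, 0, -1, 0, 2, 0, -1, 0], [0, -1, 0, 0, 0, 2, 0, -1], [0, 0, 0, 0, -1, 0, 2, 0], [0, 0, 0, 0, 0, -1, 0, 2]].
All simple roots have the same length, so the diagram is simply laced. The associated Dynkin diagram is a chain of 7 nodes with one extra node attached to the third node from one end (E_8), so the type is E_8.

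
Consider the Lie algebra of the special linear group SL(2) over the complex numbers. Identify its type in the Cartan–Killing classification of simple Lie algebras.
A1

This is sl(2), which has dimension 2^2 - 1 = 3 and rank 2 - 1 = 1 (a Cartan subalgebra is the diagonal traceless matrices). In the classification of classical Lie algebras, the special linear algebra sl(n+1) has type A_n; here n = 1, so the Dynkin diagram is a chain of 1 nodes with single edges (A_1). Hence the type is A_1.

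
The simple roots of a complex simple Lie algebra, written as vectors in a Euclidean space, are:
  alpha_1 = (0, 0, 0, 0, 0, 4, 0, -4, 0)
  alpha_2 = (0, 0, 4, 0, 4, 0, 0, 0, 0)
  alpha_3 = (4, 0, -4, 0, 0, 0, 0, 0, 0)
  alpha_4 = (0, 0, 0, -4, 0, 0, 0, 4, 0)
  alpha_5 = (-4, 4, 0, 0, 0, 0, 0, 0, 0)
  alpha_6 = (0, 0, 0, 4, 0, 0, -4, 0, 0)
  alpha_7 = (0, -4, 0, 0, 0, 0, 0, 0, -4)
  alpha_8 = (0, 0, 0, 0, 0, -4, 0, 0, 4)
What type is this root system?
A_8 (sl(9))

Compute the Cartan integers a_ij = 2(alpha_i, alpha_j)/(alpha_j, alpha_j); the resulting 8x8 Cartan matrix is
[[2, 0, 0, -1, 0, 0, 0, -1], [0, 2, -1, 0, 0, 0, 0, 0], [0, -1, 2, 0, -1, 0, 0, 0], [-1, 0, 0, 2, 0, -1, 0, 0], [0, 0, -1, 0, 2, 0, -1, 0], [0, 0, 0, -1, 0, 2, 0, 0], [0, 0, 0, 0, -1, 0, 2, -1], [-1, 0, 0, 0, 0, 0, -1, 2]].
All simple roots have the same length, so the diagram is simply laced. The associated Dynkin diagram is a chain of 8 nodes with single edges (A_8), so the type is A_8 (the algebra sl(9)).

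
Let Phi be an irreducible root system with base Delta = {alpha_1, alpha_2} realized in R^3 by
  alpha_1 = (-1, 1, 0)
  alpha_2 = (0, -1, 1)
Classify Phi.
Compute the Cartan integers a_ij = 2(alpha_i, alpha_j)/(alpha_j, alpha_j); the resulting 2x2 Cartan matrix is
[[2, -1], [-1, 2]].
All simple roots have the same length, so the diagram is simply laced. The associated Dynkin diagram is a chain of 2 nodes with single edges (A_2), so the type is A_2 (the algebra sl(3)).

A2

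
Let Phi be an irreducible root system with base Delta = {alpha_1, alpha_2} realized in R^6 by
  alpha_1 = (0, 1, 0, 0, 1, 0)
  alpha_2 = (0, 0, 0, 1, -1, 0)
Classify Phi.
type A_2

Compute the Cartan integers a_ij = 2(alpha_i, alpha_j)/(alpha_j, alpha_j); the resulting 2x2 Cartan matrix is
[[2, -1], [-1, 2]].
All simple roots have the same length, so the diagram is simply laced. The associated Dynkin diagram is a chain of 2 nodes with single edges (A_2), so the type is A_2 (the algebra sl(3)).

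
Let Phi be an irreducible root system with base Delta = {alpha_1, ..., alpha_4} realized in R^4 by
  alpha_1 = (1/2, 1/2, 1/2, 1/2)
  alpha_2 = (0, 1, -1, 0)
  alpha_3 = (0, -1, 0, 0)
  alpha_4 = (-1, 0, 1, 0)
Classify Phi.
F_4

Compute the Cartan integers a_ij = 2(alpha_i, alpha_j)/(alpha_j, alpha_j); the resulting 4x4 Cartan matrix is
[[2, 0, -1, 0], [0, 2, -2, -1], [-1, -1, 2, 0], [0, -1, 0, 2]].
The roots have two lengths (squared-length ratio 2:1); the short ones are alpha_{1,3}. The associated Dynkin diagram is a chain of 4 nodes with a double edge between the middle two (F_4), so the type is F_4.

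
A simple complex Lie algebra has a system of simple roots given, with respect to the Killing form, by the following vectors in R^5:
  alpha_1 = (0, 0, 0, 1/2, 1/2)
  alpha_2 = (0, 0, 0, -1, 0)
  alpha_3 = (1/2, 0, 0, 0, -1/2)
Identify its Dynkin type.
type C_3

Compute the Cartan integers a_ij = 2(alpha_i, alpha_j)/(alpha_j, alpha_j); the resulting 3x3 Cartan matrix is
[[2, -1, -1], [-2, 2, 0], [-1, 0, 2]].
The roots have two lengths (squared-length ratio 2:1); the short ones are alpha_{1,3}. The associated Dynkin diagram is a chain of 3 nodes with a double edge at one end; the terminal node there is the unique long simple root (C_3), so the type is C_3 (the algebra sp(6)).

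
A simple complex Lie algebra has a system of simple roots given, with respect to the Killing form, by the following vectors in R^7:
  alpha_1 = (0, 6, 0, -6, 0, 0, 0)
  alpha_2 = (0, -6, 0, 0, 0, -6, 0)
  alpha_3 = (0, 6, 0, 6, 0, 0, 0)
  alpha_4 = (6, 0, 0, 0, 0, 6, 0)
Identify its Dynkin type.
Compute the Cartan integers a_ij = 2(alpha_i, alpha_j)/(alpha_j, alpha_j); the resulting 4x4 Cartan matrix is
[[2, -1, 0, 0], [-1, 2, -1, -1], [0, -1, 2, 0], [0, -1, 0, 2]].
All simple roots have the same length, so the diagram is simply laced. The associated Dynkin diagram is a chain of 2 nodes with a fork of two nodes at one end (D_4), so the type is D_4 (the algebra so(8)).

D_4 (so(8))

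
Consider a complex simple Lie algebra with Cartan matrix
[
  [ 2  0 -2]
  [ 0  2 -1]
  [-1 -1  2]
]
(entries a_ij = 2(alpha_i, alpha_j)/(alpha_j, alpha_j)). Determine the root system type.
The matrix has rank 3 with 2's on the diagonal. Reading the off-diagonal entries as Dynkin edges (a single edge where a_ij = a_ji = -1; a double or triple edge where a_ij * a_ji = 2 or 3), the diagram is a chain of 3 nodes with a double edge at one end; the terminal node there is the unique long simple root (C_3). One simple-root ordering that puts it in standard form is (alpha_2, alpha_3, alpha_1). So the algebra is type C_3, i.e. sp(6).

C3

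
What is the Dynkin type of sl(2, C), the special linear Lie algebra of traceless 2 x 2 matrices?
This is sl(2), which has dimension 2^2 - 1 = 3 and rank 2 - 1 = 1 (a Cartan subalgebra is the diagonal traceless matrices). In the classification of classical Lie algebras, the special linear algebra sl(n+1) has type A_n; here n = 1, so the Dynkin diagram is a chain of 1 nodes with single edges (A_1). Hence the type is A_1.

A_1 (sl(2))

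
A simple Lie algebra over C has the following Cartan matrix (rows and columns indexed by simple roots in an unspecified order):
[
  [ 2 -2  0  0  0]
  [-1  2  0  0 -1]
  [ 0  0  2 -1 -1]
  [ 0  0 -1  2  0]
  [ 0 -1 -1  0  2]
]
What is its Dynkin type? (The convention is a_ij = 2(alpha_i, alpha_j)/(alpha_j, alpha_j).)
C_5 (sp(10))

The matrix has rank 5 with 2's on the diagonal. Reading the off-diagonal entries as Dynkin edges (a single edge where a_ij = a_ji = -1; a double or triple edge where a_ij * a_ji = 2 or 3), the diagram is a chain of 5 nodes with a double edge at one end; the terminal node there is the unique long simple root (C_5). One simple-root ordering that puts it in standard form is (alpha_4, alpha_3, alpha_5, alpha_2, alpha_1). So the algebra is type C_5, i.e. sp(10).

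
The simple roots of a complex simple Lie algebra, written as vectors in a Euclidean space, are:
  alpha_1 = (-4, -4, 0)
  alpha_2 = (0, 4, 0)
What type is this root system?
type B_2

Compute the Cartan integers a_ij = 2(alpha_i, alpha_j)/(alpha_j, alpha_j); the resulting 2x2 Cartan matrix is
[[2, -2], [-1, 2]].
The roots have two lengths (squared-length ratio 2:1); the short ones are alpha_{2}. The associated Dynkin diagram is a chain of 2 nodes with a double edge at one end; the terminal node there is the unique short simple root (B_2), so the type is B_2 (the algebra so(5)).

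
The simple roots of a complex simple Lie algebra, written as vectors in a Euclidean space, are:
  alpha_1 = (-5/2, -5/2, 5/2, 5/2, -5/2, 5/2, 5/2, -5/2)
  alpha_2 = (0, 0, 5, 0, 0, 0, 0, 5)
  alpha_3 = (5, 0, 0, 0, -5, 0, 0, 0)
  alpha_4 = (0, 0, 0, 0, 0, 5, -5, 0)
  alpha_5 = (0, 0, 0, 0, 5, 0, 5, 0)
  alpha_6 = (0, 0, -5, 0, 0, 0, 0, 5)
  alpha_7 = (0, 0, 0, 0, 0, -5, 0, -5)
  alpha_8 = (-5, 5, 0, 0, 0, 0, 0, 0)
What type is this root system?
E8

Compute the Cartan integers a_ij = 2(alpha_i, alpha_j)/(alpha_j, alpha_j); the resulting 8x8 Cartan matrix is
[[2, 0, 0, 0, 0, -1, 0, 0], [0, 2, 0, 0, 0, 0, -1, 0], [0, 0, 2, 0, -1, 0, 0, -1], [0, 0, 0, 2, -1, 0, -1, 0], [0, 0, -1, -1, 2, 0, 0, 0], [-1, 0, 0, 0, 0, 2, -1, 0], [0, -1, 0, -1, 0, -1, 2, 0], [0, 0, -1, 0, 0, 0, 0, 2]].
All simple roots have the same length, so the diagram is simply laced. The associated Dynkin diagram is a chain of 7 nodes with one extra node attached to the third node from one end (E_8), so the type is E_8.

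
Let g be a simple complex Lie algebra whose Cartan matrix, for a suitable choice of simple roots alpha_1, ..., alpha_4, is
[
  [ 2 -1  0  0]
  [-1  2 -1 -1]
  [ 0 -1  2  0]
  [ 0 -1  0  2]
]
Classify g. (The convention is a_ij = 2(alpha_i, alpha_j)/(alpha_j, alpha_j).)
The matrix has rank 4 with 2's on the diagonal. Reading the off-diagonal entries as Dynkin edges (a single edge where a_ij = a_ji = -1; a double or triple edge where a_ij * a_ji = 2 or 3), the diagram is a chain of 2 nodes with a fork of two nodes at one end (D_4). One simple-root ordering that puts it in standard form is (alpha_1, alpha_2, alpha_3, alpha_4). So the algebra is type D_4, i.e. so(8).

D_4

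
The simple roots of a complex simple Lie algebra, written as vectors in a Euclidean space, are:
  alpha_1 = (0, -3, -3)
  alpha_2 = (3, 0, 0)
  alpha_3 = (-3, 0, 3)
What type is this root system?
Compute the Cartan integers a_ij = 2(alpha_i, alpha_j)/(alpha_j, alpha_j); the resulting 3x3 Cartan matrix is
[[2, 0, -1], [0, 2, -1], [-1, -2, 2]].
The roots have two lengths (squared-length ratio 2:1); the short ones are alpha_{2}. The associated Dynkin diagram is a chain of 3 nodes with a double edge at one end; the terminal node there is the unique short simple root (B_3), so the type is B_3 (the algebra so(7)).

B_3 (so(7))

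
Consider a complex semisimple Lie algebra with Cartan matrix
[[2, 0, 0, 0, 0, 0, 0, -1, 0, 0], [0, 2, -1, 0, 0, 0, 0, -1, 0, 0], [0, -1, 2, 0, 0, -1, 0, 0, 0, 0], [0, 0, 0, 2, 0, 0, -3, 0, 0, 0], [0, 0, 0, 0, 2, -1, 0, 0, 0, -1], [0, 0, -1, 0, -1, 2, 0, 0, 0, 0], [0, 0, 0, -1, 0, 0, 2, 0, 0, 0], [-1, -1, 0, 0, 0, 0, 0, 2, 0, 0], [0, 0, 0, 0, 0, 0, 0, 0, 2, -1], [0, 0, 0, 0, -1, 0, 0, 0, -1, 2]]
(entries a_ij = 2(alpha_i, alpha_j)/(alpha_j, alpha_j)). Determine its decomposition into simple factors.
The diagram associated to this matrix has two connected components: the simple roots {alpha_1, alpha_2, alpha_3, alpha_5, alpha_6, alpha_8, alpha_9, alpha_10} form a chain of 8 nodes with single edges (A_8), and {alpha_4, alpha_7} form two nodes joined by a triple edge (G_2). A semisimple Lie algebra decomposes uniquely as the direct sum of simple ideals, one per connected component of its Dynkin diagram, so g ≅ A_8 ⊕ G_2 (dimension 80 + 14 = 94).

A8 ⊕ G2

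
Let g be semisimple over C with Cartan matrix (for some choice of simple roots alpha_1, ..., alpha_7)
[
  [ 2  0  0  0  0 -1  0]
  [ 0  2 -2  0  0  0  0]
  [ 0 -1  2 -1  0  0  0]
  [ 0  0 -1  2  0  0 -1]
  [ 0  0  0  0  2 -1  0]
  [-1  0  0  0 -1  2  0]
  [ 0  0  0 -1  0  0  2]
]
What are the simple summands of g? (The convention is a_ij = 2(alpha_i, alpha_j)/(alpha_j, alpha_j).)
The diagram associated to this matrix has two connected components: the simple roots {alpha_1, alpha_5, alpha_6} form a chain of 3 nodes with single edges (A_3), and {alpha_2, alpha_3, alpha_4, alpha_7} form a chain of 4 nodes with a double edge at one end; the terminal node there is the unique long simple root (C_4). A semisimple Lie algebra decomposes uniquely as the direct sum of simple ideals, one per connected component of its Dynkin diagram, so g ≅ A_3 ⊕ C_4 (dimension 15 + 36 = 51).

type A_3 + type C_4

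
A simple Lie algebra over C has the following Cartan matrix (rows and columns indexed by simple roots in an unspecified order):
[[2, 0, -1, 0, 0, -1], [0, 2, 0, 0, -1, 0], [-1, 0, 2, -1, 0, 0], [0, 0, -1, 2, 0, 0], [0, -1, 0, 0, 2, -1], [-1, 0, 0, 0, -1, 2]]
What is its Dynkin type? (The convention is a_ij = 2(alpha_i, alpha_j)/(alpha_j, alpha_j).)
The matrix has rank 6 with 2's on the diagonal. Reading the off-diagonal entries as Dynkin edges (a single edge where a_ij = a_ji = -1; a double or triple edge where a_ij * a_ji = 2 or 3), the diagram is a chain of 6 nodes with single edges (A_6). One simple-root ordering that puts it in standard form is (alpha_2, alpha_5, alpha_6, alpha_1, alpha_3, alpha_4). So the algebra is type A_6, i.e. sl(7).

type A_6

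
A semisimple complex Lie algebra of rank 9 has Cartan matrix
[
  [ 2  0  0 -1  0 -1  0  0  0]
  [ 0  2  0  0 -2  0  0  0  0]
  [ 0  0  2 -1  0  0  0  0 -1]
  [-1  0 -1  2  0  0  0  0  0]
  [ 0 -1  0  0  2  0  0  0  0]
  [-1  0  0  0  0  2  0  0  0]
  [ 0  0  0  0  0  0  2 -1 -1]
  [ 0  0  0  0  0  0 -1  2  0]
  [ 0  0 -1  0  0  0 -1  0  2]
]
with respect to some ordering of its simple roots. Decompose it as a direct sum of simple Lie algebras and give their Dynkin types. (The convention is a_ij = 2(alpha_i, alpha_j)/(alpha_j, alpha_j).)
The diagram associated to this matrix has two connected components: the simple roots {alpha_1, alpha_3, alpha_4, alpha_6, alpha_7, alpha_8, alpha_9} form a chain of 7 nodes with single edges (A_7), and {alpha_2, alpha_5} form a chain of 2 nodes with a double edge at one end; the terminal node there is the unique short simple root (B_2). A semisimple Lie algebra decomposes uniquely as the direct sum of simple ideals, one per connected component of its Dynkin diagram, so g ≅ A_7 ⊕ B_2 (dimension 63 + 10 = 73).

A7 ⊕ B2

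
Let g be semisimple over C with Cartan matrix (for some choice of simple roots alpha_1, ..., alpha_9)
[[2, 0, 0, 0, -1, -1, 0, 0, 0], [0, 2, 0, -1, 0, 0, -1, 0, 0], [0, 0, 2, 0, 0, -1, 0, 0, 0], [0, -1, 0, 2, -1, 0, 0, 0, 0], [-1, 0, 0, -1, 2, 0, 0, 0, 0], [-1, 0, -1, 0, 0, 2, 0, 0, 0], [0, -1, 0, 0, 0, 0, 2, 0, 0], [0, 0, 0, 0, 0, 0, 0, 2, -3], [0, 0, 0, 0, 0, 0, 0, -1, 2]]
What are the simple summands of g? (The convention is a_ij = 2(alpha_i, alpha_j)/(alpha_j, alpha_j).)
A7 ⊕ G2

The diagram associated to this matrix has two connected components: the simple roots {alpha_1, alpha_2, alpha_3, alpha_4, alpha_5, alpha_6, alpha_7} form a chain of 7 nodes with single edges (A_7), and {alpha_8, alpha_9} form two nodes joined by a triple edge (G_2). A semisimple Lie algebra decomposes uniquely as the direct sum of simple ideals, one per connected component of its Dynkin diagram, so g ≅ A_7 ⊕ G_2 (dimension 63 + 14 = 77).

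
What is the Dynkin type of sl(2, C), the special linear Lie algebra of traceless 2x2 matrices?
A1

This is sl(2), which has dimension 2^2 - 1 = 3 and rank 2 - 1 = 1 (a Cartan subalgebra is the diagonal traceless matrices). In the classification of classical Lie algebras, the special linear algebra sl(n+1) has type A_n; here n = 1, so the Dynkin diagram is a chain of 1 nodes with single edges (A_1). Hence the type is A_1.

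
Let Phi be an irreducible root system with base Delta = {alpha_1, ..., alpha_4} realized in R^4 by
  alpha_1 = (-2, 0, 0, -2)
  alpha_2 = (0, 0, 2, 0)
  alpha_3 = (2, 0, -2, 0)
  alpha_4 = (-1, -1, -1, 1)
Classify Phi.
Compute the Cartan integers a_ij = 2(alpha_i, alpha_j)/(alpha_j, alpha_j); the resulting 4x4 Cartan matrix is
[[2, 0, -1, 0], [0, 2, -1, -1], [-1, -2, 2, 0], [0, -1, 0, 2]].
The roots have two lengths (squared-length ratio 2:1); the short ones are alpha_{2,4}. The associated Dynkin diagram is a chain of 4 nodes with a double edge between the middle two (F_4), so the type is F_4.

F_4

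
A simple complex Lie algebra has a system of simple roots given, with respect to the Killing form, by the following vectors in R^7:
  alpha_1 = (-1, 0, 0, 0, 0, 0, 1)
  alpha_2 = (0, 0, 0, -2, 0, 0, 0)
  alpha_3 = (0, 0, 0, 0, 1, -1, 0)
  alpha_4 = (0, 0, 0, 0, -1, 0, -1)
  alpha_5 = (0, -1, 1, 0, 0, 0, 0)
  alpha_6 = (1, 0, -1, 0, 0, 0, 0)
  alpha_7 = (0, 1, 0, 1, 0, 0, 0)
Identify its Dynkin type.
Compute the Cartan integers a_ij = 2(alpha_i, alpha_j)/(alpha_j, alpha_j); the resulting 7x7 Cartan matrix is
[[2, 0, 0, -1, 0, -1, 0], [0, 2, 0, 0, 0, 0, -2], [0, 0, 2, -1, 0, 0, 0], [-1, 0, -1, 2, 0, 0, 0], [0, 0, 0, 0, 2, -1, -1], [-1, 0, 0, 0, -1, 2, 0], [0, -1, 0, 0, -1, 0, 2]].
The roots have two lengths (squared-length ratio 2:1); the short ones are alpha_{1,3,4,5,6,7}. The associated Dynkin diagram is a chain of 7 nodes with a double edge at one end; the terminal node there is the unique long simple root (C_7), so the type is C_7 (the algebra sp(14)).

C_7 (sp(14))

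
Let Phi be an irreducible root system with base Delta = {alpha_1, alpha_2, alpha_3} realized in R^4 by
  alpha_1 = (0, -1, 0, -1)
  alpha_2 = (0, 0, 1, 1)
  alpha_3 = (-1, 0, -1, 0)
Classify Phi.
Compute the Cartan integers a_ij = 2(alpha_i, alpha_j)/(alpha_j, alpha_j); the resulting 3x3 Cartan matrix is
[[2, -1, 0], [-1, 2, -1], [0, -1, 2]].
All simple roots have the same length, so the diagram is simply laced. The associated Dynkin diagram is a chain of 3 nodes with single edges (A_3), so the type is A_3 (the algebra sl(4)).

type A_3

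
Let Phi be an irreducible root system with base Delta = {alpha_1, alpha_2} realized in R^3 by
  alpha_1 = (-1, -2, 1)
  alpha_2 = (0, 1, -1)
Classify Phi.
Compute the Cartan integers a_ij = 2(alpha_i, alpha_j)/(alpha_j, alpha_j); the resulting 2x2 Cartan matrix is
[[2, -3], [-1, 2]].
The roots have two lengths (squared-length ratio 3:1); the short ones are alpha_{2}. The associated Dynkin diagram is two nodes joined by a triple edge (G_2), so the type is G_2.

G2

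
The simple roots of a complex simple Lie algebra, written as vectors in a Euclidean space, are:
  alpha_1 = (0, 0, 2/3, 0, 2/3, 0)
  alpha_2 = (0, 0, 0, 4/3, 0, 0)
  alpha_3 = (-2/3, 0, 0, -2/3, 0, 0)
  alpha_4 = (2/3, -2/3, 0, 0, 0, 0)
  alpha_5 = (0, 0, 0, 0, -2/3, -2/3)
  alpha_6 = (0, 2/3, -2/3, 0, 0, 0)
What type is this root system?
C_6 (sp(12))

Compute the Cartan integers a_ij = 2(alpha_i, alpha_j)/(alpha_j, alpha_j); the resulting 6x6 Cartan matrix is
[[2, 0, 0, 0, -1, -1], [0, 2, -2, 0, 0, 0], [0, -1, 2, -1, 0, 0], [0, 0, -1, 2, 0, -1], [-1, 0, 0, 0, 2, 0], [-1, 0, 0, -1, 0, 2]].
The roots have two lengths (squared-length ratio 2:1); the short ones are alpha_{1,3,4,5,6}. The associated Dynkin diagram is a chain of 6 nodes with a double edge at one end; the terminal node there is the unique long simple root (C_6), so the type is C_6 (the algebra sp(12)).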